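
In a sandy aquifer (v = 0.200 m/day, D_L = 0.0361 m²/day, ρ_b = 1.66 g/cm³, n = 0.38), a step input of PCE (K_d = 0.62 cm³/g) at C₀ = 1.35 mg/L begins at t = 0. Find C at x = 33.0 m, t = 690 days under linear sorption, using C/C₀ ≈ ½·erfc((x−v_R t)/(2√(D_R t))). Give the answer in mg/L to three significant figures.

1.18 mg/L

Retardation factor R = 1 + ρ_b·K_d/n = 1 + 1.66 × 0.62/0.38 = 3.708.
Sorption retards both mechanisms: v_R = v/R = 0.05394 m/day, D_R = D/R = 0.009736 m²/day.
v_R·t = 0.05394 × 690 = 37.2186 m; 2√(D_R t) = 5.184 m; argument = (33.0 − 37.2186)/5.184 = -0.8138.
C = C₀ × ½·erfc(-0.8138) = 1.35 × 0.8751 = 1.18 mg/L.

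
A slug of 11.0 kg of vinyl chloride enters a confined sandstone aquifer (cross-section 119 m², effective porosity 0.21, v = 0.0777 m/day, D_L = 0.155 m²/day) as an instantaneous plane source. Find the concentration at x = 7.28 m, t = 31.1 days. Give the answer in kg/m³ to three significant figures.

For an instantaneous plane source, C(x,t) = M/(n_e·A·√(4πDt)) · exp(−(x−vt)²/(4Dt)), with n_e·A the pore (flow) area.
Plume center vt = 0.0777 × 31.1 = 2.41647 m, so the well at 7.28 m is 4.86353 m downgradient of the peak.
√(4πDt) = 7.783 m, giving peak height M/(n_e·A·√(4πDt)) = 11.0/(0.21 × 119 × 7.783) = 0.05656 kg/m³.
(x−vt)²/(4Dt) = (4.86353)²/(4 × 0.155 × 31.1) = 1.227; exp(−1.227) = 0.2932.
C = 0.05656 × 0.2932 = 0.0166 kg/m³.

0.0166 kg/m³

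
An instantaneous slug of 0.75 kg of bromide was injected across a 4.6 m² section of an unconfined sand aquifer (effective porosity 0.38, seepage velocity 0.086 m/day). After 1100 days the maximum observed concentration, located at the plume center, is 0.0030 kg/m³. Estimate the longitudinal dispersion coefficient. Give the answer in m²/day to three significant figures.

At the plume center C_max = M/(n_e·A·√(4πDt)), so D = M²/(4πt·(n_e·A·C_max)²).
n_e·A·C_max = 0.38 × 4.6 × 0.0030 = 0.005244 kg/m.
D = 0.75²/(4π × 1100 × 0.005244²) = 1.48 m²/day.

1.48 m²/day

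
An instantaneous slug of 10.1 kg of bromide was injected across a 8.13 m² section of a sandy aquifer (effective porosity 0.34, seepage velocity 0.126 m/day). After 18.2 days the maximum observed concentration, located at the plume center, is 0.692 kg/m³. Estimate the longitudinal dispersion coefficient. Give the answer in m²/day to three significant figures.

0.122 m²/day

At the plume center C_max = M/(n_e·A·√(4πDt)), so D = M²/(4πt·(n_e·A·C_max)²).
n_e·A·C_max = 0.34 × 8.13 × 0.692 = 1.913 kg/m.
D = 10.1²/(4π × 18.2 × 1.913²) = 0.122 m²/day.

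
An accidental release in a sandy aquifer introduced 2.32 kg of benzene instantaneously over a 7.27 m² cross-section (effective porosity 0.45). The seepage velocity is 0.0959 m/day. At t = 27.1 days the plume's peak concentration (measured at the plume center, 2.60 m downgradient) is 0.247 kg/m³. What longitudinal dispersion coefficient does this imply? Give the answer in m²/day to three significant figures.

At the plume center C_max = M/(n_e·A·√(4πDt)), so D = M²/(4πt·(n_e·A·C_max)²).
n_e·A·C_max = 0.45 × 7.27 × 0.247 = 0.8081 kg/m.
D = 2.32²/(4π × 27.1 × 0.8081²) = 0.0242 m²/day.

0.0242 m²/day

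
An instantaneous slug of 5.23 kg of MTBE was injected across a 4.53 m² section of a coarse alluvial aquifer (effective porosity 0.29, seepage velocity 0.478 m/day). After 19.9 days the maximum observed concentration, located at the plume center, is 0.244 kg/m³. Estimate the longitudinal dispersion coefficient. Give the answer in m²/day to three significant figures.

1.06 m²/day

At the plume center C_max = M/(n_e·A·√(4πDt)), so D = M²/(4πt·(n_e·A·C_max)²).
n_e·A·C_max = 0.29 × 4.53 × 0.244 = 0.3205 kg/m.
D = 5.23²/(4π × 19.9 × 0.3205²) = 1.06 m²/day.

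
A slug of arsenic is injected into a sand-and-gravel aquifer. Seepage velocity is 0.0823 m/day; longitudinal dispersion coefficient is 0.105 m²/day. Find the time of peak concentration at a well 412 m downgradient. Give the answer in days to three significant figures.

4990 days

For the 1D instantaneous-source solution, setting ∂C/∂t = 0 at fixed x gives v²t² + 2Dt − x² = 0, so t = (√(D² + v²x²) − D)/v².
√(D² + v²x²) = √(0.105² + 0.0823² × 412²) = 33.91; v² = 0.00677329.
t = (33.91 − 0.105)/0.00677329 = 4990 days (vs. the pure-advection estimate x/v = 5010 d).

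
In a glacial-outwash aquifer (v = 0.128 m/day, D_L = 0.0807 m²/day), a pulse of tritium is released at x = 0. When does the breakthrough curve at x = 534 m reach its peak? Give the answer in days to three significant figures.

4170 days

For the 1D instantaneous-source solution, setting ∂C/∂t = 0 at fixed x gives v²t² + 2Dt − x² = 0, so t = (√(D² + v²x²) − D)/v².
√(D² + v²x²) = √(0.0807² + 0.128² × 534²) = 68.35; v² = 0.016384.
t = (68.35 − 0.0807)/0.016384 = 4170 days (vs. the pure-advection estimate x/v = 4170 d).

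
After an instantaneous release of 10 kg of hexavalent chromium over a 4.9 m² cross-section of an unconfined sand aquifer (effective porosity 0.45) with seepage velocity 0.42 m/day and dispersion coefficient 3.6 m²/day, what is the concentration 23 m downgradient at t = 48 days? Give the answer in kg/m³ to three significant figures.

For an instantaneous plane source, C(x,t) = M/(n_e·A·√(4πDt)) · exp(−(x−vt)²/(4Dt)), with n_e·A the pore (flow) area.
Plume center vt = 0.42 × 48 = 20.16 m, so the well at 23 m is 2.84 m downgradient of the peak.
√(4πDt) = 46.60 m, giving peak height M/(n_e·A·√(4πDt)) = 10/(0.45 × 4.9 × 46.60) = 0.09732 kg/m³.
(x−vt)²/(4Dt) = (2.84)²/(4 × 3.6 × 48) = 0.01167; exp(−0.01167) = 0.9884.
C = 0.09732 × 0.9884 = 0.0962 kg/m³.

0.0962 kg/m³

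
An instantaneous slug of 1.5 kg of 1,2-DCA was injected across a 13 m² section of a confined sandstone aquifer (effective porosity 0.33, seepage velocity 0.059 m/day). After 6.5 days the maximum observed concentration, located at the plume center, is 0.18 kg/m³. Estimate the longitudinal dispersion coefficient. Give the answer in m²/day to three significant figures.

0.0462 m²/day

At the plume center C_max = M/(n_e·A·√(4πDt)), so D = M²/(4πt·(n_e·A·C_max)²).
n_e·A·C_max = 0.33 × 13 × 0.18 = 0.7722 kg/m.
D = 1.5²/(4π × 6.5 × 0.7722²) = 0.0462 m²/day.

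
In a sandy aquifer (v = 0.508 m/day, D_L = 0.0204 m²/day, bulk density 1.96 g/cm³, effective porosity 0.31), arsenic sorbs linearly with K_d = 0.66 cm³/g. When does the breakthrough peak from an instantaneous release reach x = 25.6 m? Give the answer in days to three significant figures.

Retardation factor R = 1 + ρ_b·K_d/n = 1 + 1.96 × 0.66/0.31 = 5.173.
Sorption retards both mechanisms: v_R = v/R = 0.09820 m/day, D_R = D/R = 0.003944 m²/day.
Peak time from v_R²t² + 2D_R t − x² = 0: t = (√(D_R² + v_R²x²) − D_R)/v_R².
√(D_R² + v_R²x²) = √(0.003944² + 0.09820² × 25.6²) = 2.514; v_R² = 0.009643.
t = (2.514 − 0.003944)/0.009643 = 260 days.

260 days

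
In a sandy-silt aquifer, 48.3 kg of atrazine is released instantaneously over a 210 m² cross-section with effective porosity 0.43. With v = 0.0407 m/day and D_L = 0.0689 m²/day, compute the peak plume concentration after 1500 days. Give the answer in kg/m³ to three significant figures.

The peak of an instantaneous 1D plume sits at x = vt; there the Gaussian factor is 1 and C_max = M/(n_e·A·√(4πDt)), where n_e·A is the pore area the mass is dissolved in.
√(4πDt) = √(4π × 0.0689 × 1500) = 36.04 m, so C_max = 48.3/(0.43 × 210 × 36.04) = 0.0148 kg/m³.

0.0148 kg/m³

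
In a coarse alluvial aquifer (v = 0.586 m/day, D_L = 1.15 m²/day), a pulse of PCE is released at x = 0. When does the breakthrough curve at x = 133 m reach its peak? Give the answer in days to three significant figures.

224 days

For the 1D instantaneous-source solution, setting ∂C/∂t = 0 at fixed x gives v²t² + 2Dt − x² = 0, so t = (√(D² + v²x²) − D)/v².
√(D² + v²x²) = √(1.15² + 0.586² × 133²) = 77.95; v² = 0.343396.
t = (77.95 − 1.15)/0.343396 = 224 days (vs. the pure-advection estimate x/v = 227 d).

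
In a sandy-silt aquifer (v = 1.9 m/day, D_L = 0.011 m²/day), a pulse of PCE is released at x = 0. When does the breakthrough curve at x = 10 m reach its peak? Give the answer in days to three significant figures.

For the 1D instantaneous-source solution, setting ∂C/∂t = 0 at fixed x gives v²t² + 2Dt − x² = 0, so t = (√(D² + v²x²) − D)/v².
√(D² + v²x²) = √(0.011² + 1.9² × 10²) = 19.00; v² = 3.61.
t = (19.00 − 0.011)/3.61 = 5.26 days (vs. the pure-advection estimate x/v = 5.26 d).

5.26 days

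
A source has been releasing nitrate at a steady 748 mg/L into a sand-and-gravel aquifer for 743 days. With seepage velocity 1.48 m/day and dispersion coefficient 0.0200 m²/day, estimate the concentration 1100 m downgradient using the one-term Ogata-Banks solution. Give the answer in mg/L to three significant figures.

For a continuous step input, C/C₀ ≈ ½·erfc((x−vt)/(2√(Dt))).
vt = 1.48 × 743 = 1099.64 m and 2√(Dt) = 2√(0.0200 × 743) = 7.710 m.
Argument (x−vt)/(2√(Dt)) = (1100 − 1099.64)/7.710 = 0.04669; ½·erfc(0.04669) = 0.4737.
C = 748 × 0.4737 = 354 mg/L.

354 mg/L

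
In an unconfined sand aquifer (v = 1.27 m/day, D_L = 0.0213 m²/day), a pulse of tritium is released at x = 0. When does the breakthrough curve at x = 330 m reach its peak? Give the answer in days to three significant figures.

For the 1D instantaneous-source solution, setting ∂C/∂t = 0 at fixed x gives v²t² + 2Dt − x² = 0, so t = (√(D² + v²x²) − D)/v².
√(D² + v²x²) = √(0.0213² + 1.27² × 330²) = 419.1; v² = 1.6129.
t = (419.1 − 0.0213)/1.6129 = 260 days (vs. the pure-advection estimate x/v = 260 d).

260 days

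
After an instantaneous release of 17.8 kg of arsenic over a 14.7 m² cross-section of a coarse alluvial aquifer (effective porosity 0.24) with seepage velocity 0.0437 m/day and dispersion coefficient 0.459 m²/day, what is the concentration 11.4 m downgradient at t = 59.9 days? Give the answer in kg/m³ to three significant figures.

0.135 kg/m³

For an instantaneous plane source, C(x,t) = M/(n_e·A·√(4πDt)) · exp(−(x−vt)²/(4Dt)), with n_e·A the pore (flow) area.
Plume center vt = 0.0437 × 59.9 = 2.61763 m, so the well at 11.4 m is 8.78237 m downgradient of the peak.
√(4πDt) = 18.59 m, giving peak height M/(n_e·A·√(4πDt)) = 17.8/(0.24 × 14.7 × 18.59) = 0.2714 kg/m³.
(x−vt)²/(4Dt) = (8.78237)²/(4 × 0.459 × 59.9) = 0.7013; exp(−0.7013) = 0.4959.
C = 0.2714 × 0.4959 = 0.135 kg/m³.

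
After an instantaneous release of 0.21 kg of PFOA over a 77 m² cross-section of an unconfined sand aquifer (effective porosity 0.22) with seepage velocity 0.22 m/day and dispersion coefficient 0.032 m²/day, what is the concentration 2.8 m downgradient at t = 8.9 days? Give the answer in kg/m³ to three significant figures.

0.00352 kg/m³

For an instantaneous plane source, C(x,t) = M/(n_e·A·√(4πDt)) · exp(−(x−vt)²/(4Dt)), with n_e·A the pore (flow) area.
Plume center vt = 0.22 × 8.9 = 1.958 m, so the well at 2.8 m is 0.842 m downgradient of the peak.
√(4πDt) = 1.892 m, giving peak height M/(n_e·A·√(4πDt)) = 0.21/(0.22 × 77 × 1.892) = 0.006552 kg/m³.
(x−vt)²/(4Dt) = (0.842)²/(4 × 0.032 × 8.9) = 0.6223; exp(−0.6223) = 0.5367.
C = 0.006552 × 0.5367 = 0.00352 kg/m³.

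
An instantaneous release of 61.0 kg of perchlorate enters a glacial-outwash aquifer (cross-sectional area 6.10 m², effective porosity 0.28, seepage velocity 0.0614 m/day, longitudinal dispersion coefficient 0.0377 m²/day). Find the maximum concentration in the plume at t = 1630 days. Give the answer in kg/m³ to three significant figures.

1.29 kg/m³

The peak of an instantaneous 1D plume sits at x = vt; there the Gaussian factor is 1 and C_max = M/(n_e·A·√(4πDt)), where n_e·A is the pore area the mass is dissolved in.
√(4πDt) = √(4π × 0.0377 × 1630) = 27.79 m, so C_max = 61.0/(0.28 × 6.10 × 27.79) = 1.29 kg/m³.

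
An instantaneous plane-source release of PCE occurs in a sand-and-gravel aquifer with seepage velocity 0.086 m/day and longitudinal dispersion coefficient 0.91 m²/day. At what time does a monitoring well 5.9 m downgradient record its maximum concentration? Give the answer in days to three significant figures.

For the 1D instantaneous-source solution, setting ∂C/∂t = 0 at fixed x gives v²t² + 2Dt − x² = 0, so t = (√(D² + v²x²) − D)/v².
√(D² + v²x²) = √(0.91² + 0.086² × 5.9²) = 1.042; v² = 0.007396.
t = (1.042 − 0.91)/0.007396 = 17.8 days (vs. the pure-advection estimate x/v = 68.6 d).

17.8 days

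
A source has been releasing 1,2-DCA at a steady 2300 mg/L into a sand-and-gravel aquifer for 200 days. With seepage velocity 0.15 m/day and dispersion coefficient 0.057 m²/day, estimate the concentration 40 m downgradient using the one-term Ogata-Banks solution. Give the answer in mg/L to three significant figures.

For a continuous step input, C/C₀ ≈ ½·erfc((x−vt)/(2√(Dt))).
vt = 0.15 × 200 = 30 m and 2√(Dt) = 2√(0.057 × 200) = 6.753 m.
Argument (x−vt)/(2√(Dt)) = (40 − 30)/6.753 = 1.481; ½·erfc(1.481) = 0.01811.
C = 2300 × 0.01811 = 41.7 mg/L.

41.7 mg/L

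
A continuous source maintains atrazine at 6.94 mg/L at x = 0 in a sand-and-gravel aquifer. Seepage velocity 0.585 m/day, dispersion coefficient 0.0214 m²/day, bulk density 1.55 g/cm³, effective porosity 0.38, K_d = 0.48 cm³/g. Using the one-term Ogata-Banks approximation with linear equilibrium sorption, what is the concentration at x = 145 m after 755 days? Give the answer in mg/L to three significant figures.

6.28 mg/L

Retardation factor R = 1 + ρ_b·K_d/n = 1 + 1.55 × 0.48/0.38 = 2.958.
Sorption retards both mechanisms: v_R = v/R = 0.1978 m/day, D_R = D/R = 0.007235 m²/day.
v_R·t = 0.1978 × 755 = 149.339 m; 2√(D_R t) = 4.674 m; argument = (145 − 149.339)/4.674 = -0.9283.
C = C₀ × ½·erfc(-0.9283) = 6.94 × 0.9054 = 6.28 mg/L.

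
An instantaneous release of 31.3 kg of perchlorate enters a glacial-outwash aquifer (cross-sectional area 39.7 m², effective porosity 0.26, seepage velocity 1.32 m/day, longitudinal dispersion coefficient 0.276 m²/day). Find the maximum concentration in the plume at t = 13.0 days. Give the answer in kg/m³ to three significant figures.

0.452 kg/m³

The peak of an instantaneous 1D plume sits at x = vt; there the Gaussian factor is 1 and C_max = M/(n_e·A·√(4πDt)), where n_e·A is the pore area the mass is dissolved in.
√(4πDt) = √(4π × 0.276 × 13.0) = 6.715 m, so C_max = 31.3/(0.26 × 39.7 × 6.715) = 0.452 kg/m³.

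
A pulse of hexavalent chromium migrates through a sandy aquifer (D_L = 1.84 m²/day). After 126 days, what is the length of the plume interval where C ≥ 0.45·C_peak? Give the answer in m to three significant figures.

54.4 m

The plume is Gaussian with σ = √(2Dt) = √(2 × 1.84 × 126) = 21.53 m.
C/C_peak = exp(−Δx²/(2σ²)) = 0.45 ⇒ Δx = σ·√(−2 ln 0.45) = 21.53 × 1.264 = 27.21 m.
Width = 2Δx = 54.4 m.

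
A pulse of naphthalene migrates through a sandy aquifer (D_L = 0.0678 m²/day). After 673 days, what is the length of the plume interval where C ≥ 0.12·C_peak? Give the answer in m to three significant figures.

39.3 m

The plume is Gaussian with σ = √(2Dt) = √(2 × 0.0678 × 673) = 9.553 m.
C/C_peak = exp(−Δx²/(2σ²)) = 0.12 ⇒ Δx = σ·√(−2 ln 0.12) = 9.553 × 2.059 = 19.67 m.
Width = 2Δx = 39.3 m.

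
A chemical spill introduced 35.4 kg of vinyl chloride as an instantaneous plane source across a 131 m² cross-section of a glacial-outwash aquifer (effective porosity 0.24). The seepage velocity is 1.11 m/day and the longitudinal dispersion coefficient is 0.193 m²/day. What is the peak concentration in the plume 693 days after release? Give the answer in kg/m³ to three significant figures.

0.0275 kg/m³

The peak of an instantaneous 1D plume sits at x = vt; there the Gaussian factor is 1 and C_max = M/(n_e·A·√(4πDt)), where n_e·A is the pore area the mass is dissolved in.
√(4πDt) = √(4π × 0.193 × 693) = 41.00 m, so C_max = 35.4/(0.24 × 131 × 41.00) = 0.0275 kg/m³.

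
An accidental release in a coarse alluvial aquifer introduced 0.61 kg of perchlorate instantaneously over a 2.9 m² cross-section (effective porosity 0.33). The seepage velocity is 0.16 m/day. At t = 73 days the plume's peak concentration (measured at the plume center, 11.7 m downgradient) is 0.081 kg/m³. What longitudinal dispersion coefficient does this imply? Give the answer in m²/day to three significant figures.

At the plume center C_max = M/(n_e·A·√(4πDt)), so D = M²/(4πt·(n_e·A·C_max)²).
n_e·A·C_max = 0.33 × 2.9 × 0.081 = 0.07752 kg/m.
D = 0.61²/(4π × 73 × 0.07752²) = 0.0675 m²/day.

0.0675 m²/day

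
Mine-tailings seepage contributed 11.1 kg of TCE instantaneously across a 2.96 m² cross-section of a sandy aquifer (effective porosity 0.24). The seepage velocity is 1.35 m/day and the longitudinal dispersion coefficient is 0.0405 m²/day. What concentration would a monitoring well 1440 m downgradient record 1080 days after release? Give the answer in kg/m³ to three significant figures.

0.105 kg/m³

For an instantaneous plane source, C(x,t) = M/(n_e·A·√(4πDt)) · exp(−(x−vt)²/(4Dt)), with n_e·A the pore (flow) area.
Plume center vt = 1.35 × 1080 = 1458 m, so the well at 1440 m is 18 m upgradient of the peak.
√(4πDt) = 23.44 m, giving peak height M/(n_e·A·√(4πDt)) = 11.1/(0.24 × 2.96 × 23.44) = 0.6666 kg/m³.
(x−vt)²/(4Dt) = (-18)²/(4 × 0.0405 × 1080) = 1.852; exp(−1.852) = 0.1569.
C = 0.6666 × 0.1569 = 0.105 kg/m³.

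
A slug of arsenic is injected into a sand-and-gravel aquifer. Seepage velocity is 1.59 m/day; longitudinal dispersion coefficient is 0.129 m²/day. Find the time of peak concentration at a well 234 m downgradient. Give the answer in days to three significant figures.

147 days

For the 1D instantaneous-source solution, setting ∂C/∂t = 0 at fixed x gives v²t² + 2Dt − x² = 0, so t = (√(D² + v²x²) − D)/v².
√(D² + v²x²) = √(0.129² + 1.59² × 234²) = 372.1; v² = 2.5281.
t = (372.1 − 0.129)/2.5281 = 147 days (vs. the pure-advection estimate x/v = 147 d).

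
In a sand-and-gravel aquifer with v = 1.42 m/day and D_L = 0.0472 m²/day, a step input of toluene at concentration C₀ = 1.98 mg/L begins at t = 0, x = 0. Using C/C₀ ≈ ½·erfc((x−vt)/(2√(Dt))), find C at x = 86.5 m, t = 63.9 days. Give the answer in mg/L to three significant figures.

1.90 mg/L

For a continuous step input, C/C₀ ≈ ½·erfc((x−vt)/(2√(Dt))).
vt = 1.42 × 63.9 = 90.738 m and 2√(Dt) = 2√(0.0472 × 63.9) = 3.473 m.
Argument (x−vt)/(2√(Dt)) = (86.5 − 90.738)/3.473 = -1.220; ½·erfc(-1.220) = 0.9578.
C = 1.98 × 0.9578 = 1.90 mg/L.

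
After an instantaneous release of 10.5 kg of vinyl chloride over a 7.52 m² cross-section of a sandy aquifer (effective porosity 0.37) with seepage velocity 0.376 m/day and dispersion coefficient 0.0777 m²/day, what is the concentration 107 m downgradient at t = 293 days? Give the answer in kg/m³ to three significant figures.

For an instantaneous plane source, C(x,t) = M/(n_e·A·√(4πDt)) · exp(−(x−vt)²/(4Dt)), with n_e·A the pore (flow) area.
Plume center vt = 0.376 × 293 = 110.168 m, so the well at 107 m is 3.168 m upgradient of the peak.
√(4πDt) = 16.91 m, giving peak height M/(n_e·A·√(4πDt)) = 10.5/(0.37 × 7.52 × 16.91) = 0.2232 kg/m³.
(x−vt)²/(4Dt) = (-3.168)²/(4 × 0.0777 × 293) = 0.1102; exp(−0.1102) = 0.8957.
C = 0.2232 × 0.8957 = 0.200 kg/m³.

0.200 kg/m³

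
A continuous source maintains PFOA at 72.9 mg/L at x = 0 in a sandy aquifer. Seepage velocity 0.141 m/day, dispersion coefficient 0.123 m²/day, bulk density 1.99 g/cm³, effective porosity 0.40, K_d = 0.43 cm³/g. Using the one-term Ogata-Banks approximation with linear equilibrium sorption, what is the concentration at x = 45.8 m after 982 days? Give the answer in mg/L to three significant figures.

Retardation factor R = 1 + ρ_b·K_d/n = 1 + 1.99 × 0.43/0.40 = 3.139.
Sorption retards both mechanisms: v_R = v/R = 0.04492 m/day, D_R = D/R = 0.03918 m²/day.
v_R·t = 0.04492 × 982 = 44.11144 m; 2√(D_R t) = 12.41 m; argument = (45.8 − 44.11144)/12.41 = 0.1361.
C = C₀ × ½·erfc(0.1361) = 72.9 × 0.4237 = 30.9 mg/L.

30.9 mg/L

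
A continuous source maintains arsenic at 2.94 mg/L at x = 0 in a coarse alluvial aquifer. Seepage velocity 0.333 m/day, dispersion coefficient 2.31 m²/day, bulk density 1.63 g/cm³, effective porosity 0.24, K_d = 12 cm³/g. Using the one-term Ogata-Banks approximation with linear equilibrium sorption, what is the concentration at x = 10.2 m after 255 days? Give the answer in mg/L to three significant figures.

Retardation factor R = 1 + ρ_b·K_d/n = 1 + 1.63 × 12/0.24 = 82.50.
Sorption retards both mechanisms: v_R = v/R = 0.004036 m/day, D_R = D/R = 0.02800 m²/day.
v_R·t = 0.004036 × 255 = 1.02918 m; 2√(D_R t) = 5.344 m; argument = (10.2 − 1.02918)/5.344 = 1.716.
C = C₀ × ½·erfc(1.716) = 2.94 × 0.007617 = 0.0224 mg/L.

0.0224 mg/L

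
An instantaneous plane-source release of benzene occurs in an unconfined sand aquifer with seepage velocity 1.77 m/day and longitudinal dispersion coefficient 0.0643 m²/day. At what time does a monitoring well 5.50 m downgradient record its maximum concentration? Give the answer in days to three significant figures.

3.09 days

For the 1D instantaneous-source solution, setting ∂C/∂t = 0 at fixed x gives v²t² + 2Dt − x² = 0, so t = (√(D² + v²x²) − D)/v².
√(D² + v²x²) = √(0.0643² + 1.77² × 5.50²) = 9.735; v² = 3.1329.
t = (9.735 − 0.0643)/3.1329 = 3.09 days (vs. the pure-advection estimate x/v = 3.11 d).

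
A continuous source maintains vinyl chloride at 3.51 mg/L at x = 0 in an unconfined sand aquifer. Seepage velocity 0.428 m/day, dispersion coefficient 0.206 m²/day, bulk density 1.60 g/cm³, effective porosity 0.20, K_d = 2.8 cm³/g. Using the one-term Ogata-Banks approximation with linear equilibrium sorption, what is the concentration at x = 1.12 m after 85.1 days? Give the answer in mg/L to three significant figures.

2.24 mg/L

Retardation factor R = 1 + ρ_b·K_d/n = 1 + 1.60 × 2.8/0.20 = 23.40.
Sorption retards both mechanisms: v_R = v/R = 0.01829 m/day, D_R = D/R = 0.008803 m²/day.
v_R·t = 0.01829 × 85.1 = 1.556479 m; 2√(D_R t) = 1.731 m; argument = (1.12 − 1.556479)/1.731 = -0.2522.
C = C₀ × ½·erfc(-0.2522) = 3.51 × 0.6393 = 2.24 mg/L.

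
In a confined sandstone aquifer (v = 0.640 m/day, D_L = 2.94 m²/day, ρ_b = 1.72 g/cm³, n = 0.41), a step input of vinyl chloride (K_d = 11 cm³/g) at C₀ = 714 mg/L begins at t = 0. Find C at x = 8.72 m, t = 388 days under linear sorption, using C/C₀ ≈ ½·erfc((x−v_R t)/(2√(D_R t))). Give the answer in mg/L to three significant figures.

Retardation factor R = 1 + ρ_b·K_d/n = 1 + 1.72 × 11/0.41 = 47.15.
Sorption retards both mechanisms: v_R = v/R = 0.01357 m/day, D_R = D/R = 0.06235 m²/day.
v_R·t = 0.01357 × 388 = 5.26516 m; 2√(D_R t) = 9.837 m; argument = (8.72 − 5.26516)/9.837 = 0.3512.
C = C₀ × ½·erfc(0.3512) = 714 × 0.3097 = 221 mg/L.

221 mg/L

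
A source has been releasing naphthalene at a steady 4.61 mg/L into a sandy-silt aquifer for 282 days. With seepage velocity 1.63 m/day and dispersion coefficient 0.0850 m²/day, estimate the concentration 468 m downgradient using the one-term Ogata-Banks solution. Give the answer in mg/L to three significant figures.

For a continuous step input, C/C₀ ≈ ½·erfc((x−vt)/(2√(Dt))).
vt = 1.63 × 282 = 459.66 m and 2√(Dt) = 2√(0.0850 × 282) = 9.792 m.
Argument (x−vt)/(2√(Dt)) = (468 − 459.66)/9.792 = 0.8517; ½·erfc(0.8517) = 0.1142.
C = 4.61 × 0.1142 = 0.526 mg/L.

0.526 mg/L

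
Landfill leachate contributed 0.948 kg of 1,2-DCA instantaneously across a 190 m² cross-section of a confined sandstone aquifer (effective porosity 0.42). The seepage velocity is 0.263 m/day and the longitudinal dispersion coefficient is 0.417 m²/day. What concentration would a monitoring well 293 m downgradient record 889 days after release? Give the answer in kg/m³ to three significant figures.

For an instantaneous plane source, C(x,t) = M/(n_e·A·√(4πDt)) · exp(−(x−vt)²/(4Dt)), with n_e·A the pore (flow) area.
Plume center vt = 0.263 × 889 = 233.807 m, so the well at 293 m is 59.193 m downgradient of the peak.
√(4πDt) = 68.25 m, giving peak height M/(n_e·A·√(4πDt)) = 0.948/(0.42 × 190 × 68.25) = 0.0001741 kg/m³.
(x−vt)²/(4Dt) = (59.193)²/(4 × 0.417 × 889) = 2.363; exp(−2.363) = 0.09414.
C = 0.0001741 × 0.09414 = 1.64e-05 kg/m³.

1.64e-05 kg/m³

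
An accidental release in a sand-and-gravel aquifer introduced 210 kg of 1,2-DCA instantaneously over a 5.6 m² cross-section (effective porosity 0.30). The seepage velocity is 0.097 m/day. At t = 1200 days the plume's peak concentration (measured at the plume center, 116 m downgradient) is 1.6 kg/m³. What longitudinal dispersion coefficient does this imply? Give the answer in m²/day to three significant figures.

At the plume center C_max = M/(n_e·A·√(4πDt)), so D = M²/(4πt·(n_e·A·C_max)²).
n_e·A·C_max = 0.30 × 5.6 × 1.6 = 2.688 kg/m.
D = 210²/(4π × 1200 × 2.688²) = 0.405 m²/day.

0.405 m²/day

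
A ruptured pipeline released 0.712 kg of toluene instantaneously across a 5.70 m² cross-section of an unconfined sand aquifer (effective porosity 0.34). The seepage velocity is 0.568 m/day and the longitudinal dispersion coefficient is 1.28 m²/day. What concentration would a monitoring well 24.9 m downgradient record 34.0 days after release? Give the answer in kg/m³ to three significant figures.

For an instantaneous plane source, C(x,t) = M/(n_e·A·√(4πDt)) · exp(−(x−vt)²/(4Dt)), with n_e·A the pore (flow) area.
Plume center vt = 0.568 × 34.0 = 19.312 m, so the well at 24.9 m is 5.588 m downgradient of the peak.
√(4πDt) = 23.39 m, giving peak height M/(n_e·A·√(4πDt)) = 0.712/(0.34 × 5.70 × 23.39) = 0.01571 kg/m³.
(x−vt)²/(4Dt) = (5.588)²/(4 × 1.28 × 34.0) = 0.1794; exp(−0.1794) = 0.8358.
C = 0.01571 × 0.8358 = 0.0131 kg/m³.

0.0131 kg/m³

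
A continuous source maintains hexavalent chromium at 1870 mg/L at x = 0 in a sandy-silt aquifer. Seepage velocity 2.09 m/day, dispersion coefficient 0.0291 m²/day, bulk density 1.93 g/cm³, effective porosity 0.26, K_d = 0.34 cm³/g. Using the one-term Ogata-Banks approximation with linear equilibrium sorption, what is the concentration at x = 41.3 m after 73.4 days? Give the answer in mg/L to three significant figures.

1830 mg/L

Retardation factor R = 1 + ρ_b·K_d/n = 1 + 1.93 × 0.34/0.26 = 3.524.
Sorption retards both mechanisms: v_R = v/R = 0.5931 m/day, D_R = D/R = 0.008258 m²/day.
v_R·t = 0.5931 × 73.4 = 43.53354 m; 2√(D_R t) = 1.557 m; argument = (41.3 − 43.53354)/1.557 = -1.435.
C = C₀ × ½·erfc(-1.435) = 1870 × 0.9788 = 1830 mg/L.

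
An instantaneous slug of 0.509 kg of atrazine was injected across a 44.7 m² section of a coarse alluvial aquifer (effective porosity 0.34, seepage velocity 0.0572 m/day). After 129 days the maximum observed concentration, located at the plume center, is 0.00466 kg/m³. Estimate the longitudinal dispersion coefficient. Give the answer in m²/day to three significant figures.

0.0319 m²/day

At the plume center C_max = M/(n_e·A·√(4πDt)), so D = M²/(4πt·(n_e·A·C_max)²).
n_e·A·C_max = 0.34 × 44.7 × 0.00466 = 0.07082 kg/m.
D = 0.509²/(4π × 129 × 0.07082²) = 0.0319 m²/day.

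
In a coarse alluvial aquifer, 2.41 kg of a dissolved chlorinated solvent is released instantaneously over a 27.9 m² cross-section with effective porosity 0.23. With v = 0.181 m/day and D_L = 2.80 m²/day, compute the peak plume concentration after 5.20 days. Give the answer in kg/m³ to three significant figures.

The peak of an instantaneous 1D plume sits at x = vt; there the Gaussian factor is 1 and C_max = M/(n_e·A·√(4πDt)), where n_e·A is the pore area the mass is dissolved in.
√(4πDt) = √(4π × 2.80 × 5.20) = 13.53 m, so C_max = 2.41/(0.23 × 27.9 × 13.53) = 0.0278 kg/m³.

0.0278 kg/m³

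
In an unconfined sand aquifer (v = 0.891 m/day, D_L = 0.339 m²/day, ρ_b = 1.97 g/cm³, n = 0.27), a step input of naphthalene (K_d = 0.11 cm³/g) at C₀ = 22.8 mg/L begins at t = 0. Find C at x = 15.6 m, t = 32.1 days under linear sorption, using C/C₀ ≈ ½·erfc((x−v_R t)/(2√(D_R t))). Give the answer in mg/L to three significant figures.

12.1 mg/L

Retardation factor R = 1 + ρ_b·K_d/n = 1 + 1.97 × 0.11/0.27 = 1.803.
Sorption retards both mechanisms: v_R = v/R = 0.4942 m/day, D_R = D/R = 0.1880 m²/day.
v_R·t = 0.4942 × 32.1 = 15.86382 m; 2√(D_R t) = 4.913 m; argument = (15.6 − 15.86382)/4.913 = -0.05370.
C = C₀ × ½·erfc(-0.05370) = 22.8 × 0.5303 = 12.1 mg/L.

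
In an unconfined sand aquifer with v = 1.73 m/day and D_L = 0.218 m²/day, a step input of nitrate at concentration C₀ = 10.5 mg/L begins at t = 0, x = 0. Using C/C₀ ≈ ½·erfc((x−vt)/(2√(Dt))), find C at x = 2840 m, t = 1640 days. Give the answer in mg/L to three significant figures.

4.81 mg/L

For a continuous step input, C/C₀ ≈ ½·erfc((x−vt)/(2√(Dt))).
vt = 1.73 × 1640 = 2837.2 m and 2√(Dt) = 2√(0.218 × 1640) = 37.82 m.
Argument (x−vt)/(2√(Dt)) = (2840 − 2837.2)/37.82 = 0.07403; ½·erfc(0.07403) = 0.4583.
C = 10.5 × 0.4583 = 4.81 mg/L.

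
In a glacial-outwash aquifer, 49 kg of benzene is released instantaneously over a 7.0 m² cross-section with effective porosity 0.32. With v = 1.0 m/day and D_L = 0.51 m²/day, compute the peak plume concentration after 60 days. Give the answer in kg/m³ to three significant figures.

1.12 kg/m³

The peak of an instantaneous 1D plume sits at x = vt; there the Gaussian factor is 1 and C_max = M/(n_e·A·√(4πDt)), where n_e·A is the pore area the mass is dissolved in.
√(4πDt) = √(4π × 0.51 × 60) = 19.61 m, so C_max = 49/(0.32 × 7.0 × 19.61) = 1.12 kg/m³.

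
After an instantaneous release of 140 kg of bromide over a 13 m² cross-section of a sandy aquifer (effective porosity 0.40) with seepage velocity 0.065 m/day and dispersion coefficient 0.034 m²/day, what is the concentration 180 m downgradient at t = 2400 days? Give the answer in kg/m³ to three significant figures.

For an instantaneous plane source, C(x,t) = M/(n_e·A·√(4πDt)) · exp(−(x−vt)²/(4Dt)), with n_e·A the pore (flow) area.
Plume center vt = 0.065 × 2400 = 156 m, so the well at 180 m is 24 m downgradient of the peak.
√(4πDt) = 32.02 m, giving peak height M/(n_e·A·√(4πDt)) = 140/(0.40 × 13 × 32.02) = 0.8408 kg/m³.
(x−vt)²/(4Dt) = (24)²/(4 × 0.034 × 2400) = 1.765; exp(−1.765) = 0.1712.
C = 0.8408 × 0.1712 = 0.144 kg/m³.

0.144 kg/m³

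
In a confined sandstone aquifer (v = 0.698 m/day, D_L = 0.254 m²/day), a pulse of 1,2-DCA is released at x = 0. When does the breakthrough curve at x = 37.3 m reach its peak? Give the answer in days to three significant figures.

For the 1D instantaneous-source solution, setting ∂C/∂t = 0 at fixed x gives v²t² + 2Dt − x² = 0, so t = (√(D² + v²x²) − D)/v².
√(D² + v²x²) = √(0.254² + 0.698² × 37.3²) = 26.04; v² = 0.487204.
t = (26.04 − 0.254)/0.487204 = 52.9 days (vs. the pure-advection estimate x/v = 53.4 d).

52.9 days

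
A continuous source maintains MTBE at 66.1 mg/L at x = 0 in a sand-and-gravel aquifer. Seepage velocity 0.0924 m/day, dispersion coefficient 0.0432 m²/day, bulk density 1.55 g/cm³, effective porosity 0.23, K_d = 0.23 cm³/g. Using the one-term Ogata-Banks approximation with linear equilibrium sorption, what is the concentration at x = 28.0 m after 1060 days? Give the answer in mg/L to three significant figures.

63.4 mg/L

Retardation factor R = 1 + ρ_b·K_d/n = 1 + 1.55 × 0.23/0.23 = 2.550.
Sorption retards both mechanisms: v_R = v/R = 0.03624 m/day, D_R = D/R = 0.01694 m²/day.
v_R·t = 0.03624 × 1060 = 38.4144 m; 2√(D_R t) = 8.475 m; argument = (28.0 − 38.4144)/8.475 = -1.229.
C = C₀ × ½·erfc(-1.229) = 66.1 × 0.9589 = 63.4 mg/L.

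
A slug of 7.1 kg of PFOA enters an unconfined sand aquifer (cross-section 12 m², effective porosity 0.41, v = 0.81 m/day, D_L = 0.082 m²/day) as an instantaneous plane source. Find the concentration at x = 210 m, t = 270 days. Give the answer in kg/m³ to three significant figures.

0.0368 kg/m³

For an instantaneous plane source, C(x,t) = M/(n_e·A·√(4πDt)) · exp(−(x−vt)²/(4Dt)), with n_e·A the pore (flow) area.
Plume center vt = 0.81 × 270 = 218.7 m, so the well at 210 m is 8.7 m upgradient of the peak.
√(4πDt) = 16.68 m, giving peak height M/(n_e·A·√(4πDt)) = 7.1/(0.41 × 12 × 16.68) = 0.08652 kg/m³.
(x−vt)²/(4Dt) = (-8.7)²/(4 × 0.082 × 270) = 0.8547; exp(−0.8547) = 0.4254.
C = 0.08652 × 0.4254 = 0.0368 kg/m³.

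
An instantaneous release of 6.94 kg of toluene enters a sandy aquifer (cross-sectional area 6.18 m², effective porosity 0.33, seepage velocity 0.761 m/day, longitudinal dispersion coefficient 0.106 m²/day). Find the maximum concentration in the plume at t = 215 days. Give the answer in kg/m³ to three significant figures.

0.201 kg/m³

The peak of an instantaneous 1D plume sits at x = vt; there the Gaussian factor is 1 and C_max = M/(n_e·A·√(4πDt)), where n_e·A is the pore area the mass is dissolved in.
√(4πDt) = √(4π × 0.106 × 215) = 16.92 m, so C_max = 6.94/(0.33 × 6.18 × 16.92) = 0.201 kg/m³.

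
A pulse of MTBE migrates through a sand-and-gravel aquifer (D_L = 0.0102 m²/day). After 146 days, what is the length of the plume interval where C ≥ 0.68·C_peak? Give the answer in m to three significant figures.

The plume is Gaussian with σ = √(2Dt) = √(2 × 0.0102 × 146) = 1.726 m.
C/C_peak = exp(−Δx²/(2σ²)) = 0.68 ⇒ Δx = σ·√(−2 ln 0.68) = 1.726 × 0.8783 = 1.516 m.
Width = 2Δx = 3.03 m.

3.03 m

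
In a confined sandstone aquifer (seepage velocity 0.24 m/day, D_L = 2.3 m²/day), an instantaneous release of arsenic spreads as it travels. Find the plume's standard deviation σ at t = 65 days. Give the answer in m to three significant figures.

17.3 m

Dispersive spreading gives a Gaussian with σ² = 2Dt; advection only shifts the center.
σ = √(2 × 2.3 × 65) = 17.3 m.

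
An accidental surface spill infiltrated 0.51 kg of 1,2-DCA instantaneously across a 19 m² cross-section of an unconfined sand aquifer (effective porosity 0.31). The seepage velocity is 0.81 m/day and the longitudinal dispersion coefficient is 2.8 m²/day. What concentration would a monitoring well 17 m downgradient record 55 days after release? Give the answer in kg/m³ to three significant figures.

0.000574 kg/m³

For an instantaneous plane source, C(x,t) = M/(n_e·A·√(4πDt)) · exp(−(x−vt)²/(4Dt)), with n_e·A the pore (flow) area.
Plume center vt = 0.81 × 55 = 44.55 m, so the well at 17 m is 27.55 m upgradient of the peak.
√(4πDt) = 43.99 m, giving peak height M/(n_e·A·√(4πDt)) = 0.51/(0.31 × 19 × 43.99) = 0.001968 kg/m³.
(x−vt)²/(4Dt) = (-27.55)²/(4 × 2.8 × 55) = 1.232; exp(−1.232) = 0.2917.
C = 0.001968 × 0.2917 = 0.000574 kg/m³.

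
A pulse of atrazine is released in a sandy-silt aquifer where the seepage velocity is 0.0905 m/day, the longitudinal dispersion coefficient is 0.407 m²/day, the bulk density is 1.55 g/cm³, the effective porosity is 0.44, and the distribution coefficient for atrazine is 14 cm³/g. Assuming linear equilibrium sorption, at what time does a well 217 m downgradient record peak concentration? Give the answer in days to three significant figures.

Retardation factor R = 1 + ρ_b·K_d/n = 1 + 1.55 × 14/0.44 = 50.32.
Sorption retards both mechanisms: v_R = v/R = 0.001798 m/day, D_R = D/R = 0.008088 m²/day.
Peak time from v_R²t² + 2D_R t − x² = 0: t = (√(D_R² + v_R²x²) − D_R)/v_R².
√(D_R² + v_R²x²) = √(0.008088² + 0.001798² × 217²) = 0.3902; v_R² = 3.233e-06.
t = (0.3902 − 0.008088)/3.233e-06 = 118000 days.

118000 days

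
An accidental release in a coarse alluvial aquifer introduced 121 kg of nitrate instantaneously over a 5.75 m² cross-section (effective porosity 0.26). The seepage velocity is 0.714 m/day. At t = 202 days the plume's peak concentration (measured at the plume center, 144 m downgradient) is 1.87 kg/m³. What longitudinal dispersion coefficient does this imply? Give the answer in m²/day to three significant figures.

0.738 m²/day

At the plume center C_max = M/(n_e·A·√(4πDt)), so D = M²/(4πt·(n_e·A·C_max)²).
n_e·A·C_max = 0.26 × 5.75 × 1.87 = 2.796 kg/m.
D = 121²/(4π × 202 × 2.796²) = 0.738 m²/day.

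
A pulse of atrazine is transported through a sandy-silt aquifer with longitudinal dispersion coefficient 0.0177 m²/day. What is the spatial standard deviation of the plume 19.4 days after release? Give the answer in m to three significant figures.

Dispersive spreading gives a Gaussian with σ² = 2Dt; advection only shifts the center.
σ = √(2 × 0.0177 × 19.4) = 0.829 m.

0.829 m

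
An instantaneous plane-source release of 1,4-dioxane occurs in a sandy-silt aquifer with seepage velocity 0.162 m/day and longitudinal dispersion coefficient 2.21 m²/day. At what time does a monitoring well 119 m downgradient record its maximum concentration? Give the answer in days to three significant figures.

For the 1D instantaneous-source solution, setting ∂C/∂t = 0 at fixed x gives v²t² + 2Dt − x² = 0, so t = (√(D² + v²x²) − D)/v².
√(D² + v²x²) = √(2.21² + 0.162² × 119²) = 19.40; v² = 0.026244.
t = (19.40 − 2.21)/0.026244 = 655 days (vs. the pure-advection estimate x/v = 735 d).

655 days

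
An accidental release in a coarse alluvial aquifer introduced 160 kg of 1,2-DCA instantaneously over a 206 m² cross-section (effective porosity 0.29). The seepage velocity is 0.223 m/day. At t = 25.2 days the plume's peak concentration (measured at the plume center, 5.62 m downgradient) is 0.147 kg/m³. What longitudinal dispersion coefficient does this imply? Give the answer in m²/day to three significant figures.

At the plume center C_max = M/(n_e·A·√(4πDt)), so D = M²/(4πt·(n_e·A·C_max)²).
n_e·A·C_max = 0.29 × 206 × 0.147 = 8.782 kg/m.
D = 160²/(4π × 25.2 × 8.782²) = 1.05 m²/day.

1.05 m²/day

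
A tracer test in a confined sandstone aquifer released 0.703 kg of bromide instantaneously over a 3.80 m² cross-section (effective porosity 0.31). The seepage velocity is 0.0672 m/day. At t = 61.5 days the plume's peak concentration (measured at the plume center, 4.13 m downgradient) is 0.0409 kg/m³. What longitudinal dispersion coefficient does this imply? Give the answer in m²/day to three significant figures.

At the plume center C_max = M/(n_e·A·√(4πDt)), so D = M²/(4πt·(n_e·A·C_max)²).
n_e·A·C_max = 0.31 × 3.80 × 0.0409 = 0.04818 kg/m.
D = 0.703²/(4π × 61.5 × 0.04818²) = 0.275 m²/day.

0.275 m²/day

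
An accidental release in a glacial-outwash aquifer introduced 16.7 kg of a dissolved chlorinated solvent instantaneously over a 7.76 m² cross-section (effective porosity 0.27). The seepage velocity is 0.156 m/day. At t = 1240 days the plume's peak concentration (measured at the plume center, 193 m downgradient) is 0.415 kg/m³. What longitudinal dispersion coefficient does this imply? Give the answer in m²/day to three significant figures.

0.0237 m²/day

At the plume center C_max = M/(n_e·A·√(4πDt)), so D = M²/(4πt·(n_e·A·C_max)²).
n_e·A·C_max = 0.27 × 7.76 × 0.415 = 0.8695 kg/m.
D = 16.7²/(4π × 1240 × 0.8695²) = 0.0237 m²/day.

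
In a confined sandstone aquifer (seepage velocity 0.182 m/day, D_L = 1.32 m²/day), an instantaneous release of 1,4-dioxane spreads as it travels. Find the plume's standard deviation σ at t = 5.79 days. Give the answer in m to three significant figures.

Dispersive spreading gives a Gaussian with σ² = 2Dt; advection only shifts the center.
σ = √(2 × 1.32 × 5.79) = 3.91 m.

3.91 m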